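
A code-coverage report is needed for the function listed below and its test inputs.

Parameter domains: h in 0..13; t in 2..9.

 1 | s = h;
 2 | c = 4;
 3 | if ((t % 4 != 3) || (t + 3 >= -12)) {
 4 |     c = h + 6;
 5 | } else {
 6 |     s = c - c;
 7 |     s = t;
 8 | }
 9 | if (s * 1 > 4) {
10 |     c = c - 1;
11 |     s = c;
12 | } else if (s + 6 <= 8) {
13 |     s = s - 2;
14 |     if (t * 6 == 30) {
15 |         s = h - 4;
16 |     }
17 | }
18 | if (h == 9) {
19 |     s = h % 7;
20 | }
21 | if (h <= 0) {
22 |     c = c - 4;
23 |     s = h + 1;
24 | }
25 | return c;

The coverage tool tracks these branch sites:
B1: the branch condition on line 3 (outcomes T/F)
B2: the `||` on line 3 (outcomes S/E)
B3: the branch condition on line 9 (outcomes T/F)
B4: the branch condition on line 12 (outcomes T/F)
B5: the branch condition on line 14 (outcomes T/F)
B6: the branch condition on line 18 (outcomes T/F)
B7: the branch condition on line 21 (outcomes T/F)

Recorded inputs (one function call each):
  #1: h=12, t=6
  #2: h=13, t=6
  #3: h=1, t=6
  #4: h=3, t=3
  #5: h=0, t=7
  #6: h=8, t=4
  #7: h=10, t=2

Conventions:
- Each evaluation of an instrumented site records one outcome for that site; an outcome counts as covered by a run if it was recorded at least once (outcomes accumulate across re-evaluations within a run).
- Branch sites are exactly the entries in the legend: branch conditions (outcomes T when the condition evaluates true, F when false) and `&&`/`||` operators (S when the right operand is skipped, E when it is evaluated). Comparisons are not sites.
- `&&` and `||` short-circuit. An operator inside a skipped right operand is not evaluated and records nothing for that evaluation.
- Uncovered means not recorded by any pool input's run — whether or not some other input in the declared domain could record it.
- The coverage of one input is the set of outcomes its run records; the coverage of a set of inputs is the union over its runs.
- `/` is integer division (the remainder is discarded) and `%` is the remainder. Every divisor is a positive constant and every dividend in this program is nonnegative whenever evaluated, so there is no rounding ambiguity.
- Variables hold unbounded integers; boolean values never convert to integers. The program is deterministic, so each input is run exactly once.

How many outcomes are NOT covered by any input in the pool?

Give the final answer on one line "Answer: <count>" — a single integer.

test 1 (h=12, t=6) fires B2->S, B1->T, B3->T, B6->F, B7->F; hits B1=T, B2=S, B3=T, B6=F, B7=F
test 2 (h=13, t=6) fires B2->S, B1->T, B3->T, B6->F, B7->F; hits B1=T, B2=S, B3=T, B6=F, B7=F
test 3 (h=1, t=6) fires B2->S, B1->T, B3->F, B4->T, B5->F, B6->F, B7->F; hits B1=T, B2=S, B3=F, B4=T, B5=F, B6=F, B7=F
test 4 (h=3, t=3) fires B2->E, B1->T, B3->F, B4->F, B6->F, B7->F; hits B1=T, B2=E, B3=F, B4=F, B6=F, B7=F
test 5 (h=0, t=7) fires B2->E, B1->T, B3->F, B4->T, B5->F, B6->F, B7->T; hits B1=T, B2=E, B3=F, B4=T, B5=F, B6=F, B7=T
test 6 (h=8, t=4) fires B2->S, B1->T, B3->T, B6->F, B7->F; hits B1=T, B2=S, B3=T, B6=F, B7=F
test 7 (h=10, t=2) fires B2->S, B1->T, B3->T, B6->F, B7->F; hits B1=T, B2=S, B3=T, B6=F, B7=F
union over the pool: B1=T, B2=S, B2=E, B3=T, B3=F, B4=T, B4=F, B5=F, B6=F, B7=T, B7=F
uncovered (3 of 14): B1=F, B5=T, B6=T

Answer: 3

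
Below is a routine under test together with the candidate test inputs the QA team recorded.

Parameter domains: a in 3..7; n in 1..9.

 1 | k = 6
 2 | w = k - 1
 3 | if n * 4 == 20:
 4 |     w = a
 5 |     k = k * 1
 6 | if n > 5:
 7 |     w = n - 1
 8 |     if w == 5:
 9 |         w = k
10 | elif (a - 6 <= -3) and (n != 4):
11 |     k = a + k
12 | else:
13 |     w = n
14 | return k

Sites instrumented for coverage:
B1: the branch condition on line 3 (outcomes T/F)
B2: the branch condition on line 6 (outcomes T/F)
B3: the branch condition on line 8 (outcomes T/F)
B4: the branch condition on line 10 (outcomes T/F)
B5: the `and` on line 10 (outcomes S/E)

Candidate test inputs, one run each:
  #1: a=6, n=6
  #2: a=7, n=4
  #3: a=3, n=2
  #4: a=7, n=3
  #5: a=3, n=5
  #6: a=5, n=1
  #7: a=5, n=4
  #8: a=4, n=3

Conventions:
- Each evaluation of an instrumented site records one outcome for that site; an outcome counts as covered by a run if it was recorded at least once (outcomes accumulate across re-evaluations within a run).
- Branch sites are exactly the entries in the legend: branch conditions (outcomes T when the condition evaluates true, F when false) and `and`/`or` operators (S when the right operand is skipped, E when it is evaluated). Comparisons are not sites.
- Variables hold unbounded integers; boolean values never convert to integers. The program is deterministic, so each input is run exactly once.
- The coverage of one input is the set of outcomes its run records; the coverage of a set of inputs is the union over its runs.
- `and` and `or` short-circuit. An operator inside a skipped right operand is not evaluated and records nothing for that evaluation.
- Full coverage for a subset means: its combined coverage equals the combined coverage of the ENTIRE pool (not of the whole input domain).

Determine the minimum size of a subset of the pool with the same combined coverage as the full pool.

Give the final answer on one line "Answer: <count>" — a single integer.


test 1 (a=6, n=6) hits B1=F, B2=T, B3=T
test 2 (a=7, n=4) hits B1=F, B2=F, B4=F, B5=S
test 3 (a=3, n=2) hits B1=F, B2=F, B4=T, B5=E
test 4 (a=7, n=3) hits B1=F, B2=F, B4=F, B5=S
test 5 (a=3, n=5) hits B1=T, B2=F, B4=T, B5=E
test 6 (a=5, n=1) hits B1=F, B2=F, B4=F, B5=S
test 7 (a=5, n=4) hits B1=F, B2=F, B4=F, B5=S
test 8 (a=4, n=3) hits B1=F, B2=F, B4=F, B5=S
pool-wide coverage (9 outcomes): B1=T, B1=F, B2=T, B2=F, B3=T, B4=T, B4=F, B5=S, B5=E
every size-1 subset falls short of the 9 outcomes (best: 4/9)
every size-2 subset falls short of the 9 outcomes (best: 7/9)
the canonical winner is {1, 2, 5}: size 3, full 9-outcome coverage, earliest index list among size-3 covers
Answer: 3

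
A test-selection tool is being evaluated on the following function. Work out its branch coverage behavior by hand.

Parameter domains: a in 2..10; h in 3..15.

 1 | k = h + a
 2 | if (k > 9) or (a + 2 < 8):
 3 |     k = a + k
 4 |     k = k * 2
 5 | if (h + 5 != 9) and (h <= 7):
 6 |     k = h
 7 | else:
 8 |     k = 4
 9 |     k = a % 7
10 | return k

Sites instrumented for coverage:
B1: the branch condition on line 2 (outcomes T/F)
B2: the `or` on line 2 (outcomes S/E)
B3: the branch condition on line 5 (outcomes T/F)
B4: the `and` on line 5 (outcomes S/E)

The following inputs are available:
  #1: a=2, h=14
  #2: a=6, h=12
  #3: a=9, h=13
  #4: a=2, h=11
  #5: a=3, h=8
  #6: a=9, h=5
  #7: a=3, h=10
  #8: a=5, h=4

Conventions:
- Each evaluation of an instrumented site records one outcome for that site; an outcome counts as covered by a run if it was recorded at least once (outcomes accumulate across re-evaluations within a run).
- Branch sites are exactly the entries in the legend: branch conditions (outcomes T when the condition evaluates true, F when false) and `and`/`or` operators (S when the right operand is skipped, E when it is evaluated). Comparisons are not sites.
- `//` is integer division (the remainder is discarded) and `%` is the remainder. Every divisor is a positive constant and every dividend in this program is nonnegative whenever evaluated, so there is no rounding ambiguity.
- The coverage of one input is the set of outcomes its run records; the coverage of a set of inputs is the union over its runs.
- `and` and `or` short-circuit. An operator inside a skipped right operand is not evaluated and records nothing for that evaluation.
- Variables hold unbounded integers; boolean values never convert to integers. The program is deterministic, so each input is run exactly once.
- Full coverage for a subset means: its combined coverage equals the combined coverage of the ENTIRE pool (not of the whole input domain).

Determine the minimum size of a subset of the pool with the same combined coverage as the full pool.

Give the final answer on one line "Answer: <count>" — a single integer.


run #1 (a=2, h=14) runs B2->S, B1->T, B4->E, B3->F; records B1=T, B2=S, B3=F, B4=E
run #2 (a=6, h=12) runs B2->S, B1->T, B4->E, B3->F; records B1=T, B2=S, B3=F, B4=E
run #3 (a=9, h=13) runs B2->S, B1->T, B4->E, B3->F; records B1=T, B2=S, B3=F, B4=E
run #4 (a=2, h=11) runs B2->S, B1->T, B4->E, B3->F; records B1=T, B2=S, B3=F, B4=E
run #5 (a=3, h=8) runs B2->S, B1->T, B4->E, B3->F; records B1=T, B2=S, B3=F, B4=E
run #6 (a=9, h=5) runs B2->S, B1->T, B4->E, B3->T; records B1=T, B2=S, B3=T, B4=E
run #7 (a=3, h=10) runs B2->S, B1->T, B4->E, B3->F; records B1=T, B2=S, B3=F, B4=E
run #8 (a=5, h=4) runs B2->E, B1->T, B4->S, B3->F; records B1=T, B2=E, B3=F, B4=S
pool-wide coverage (7 outcomes): B1=T, B2=S, B2=E, B3=T, B3=F, B4=S, B4=E
every size-1 subset falls short of the 7 outcomes (best: 4/7)
the canonical winner is {6, 8}: size 2, full 7-outcome coverage, earliest index list among size-2 covers
Answer: 2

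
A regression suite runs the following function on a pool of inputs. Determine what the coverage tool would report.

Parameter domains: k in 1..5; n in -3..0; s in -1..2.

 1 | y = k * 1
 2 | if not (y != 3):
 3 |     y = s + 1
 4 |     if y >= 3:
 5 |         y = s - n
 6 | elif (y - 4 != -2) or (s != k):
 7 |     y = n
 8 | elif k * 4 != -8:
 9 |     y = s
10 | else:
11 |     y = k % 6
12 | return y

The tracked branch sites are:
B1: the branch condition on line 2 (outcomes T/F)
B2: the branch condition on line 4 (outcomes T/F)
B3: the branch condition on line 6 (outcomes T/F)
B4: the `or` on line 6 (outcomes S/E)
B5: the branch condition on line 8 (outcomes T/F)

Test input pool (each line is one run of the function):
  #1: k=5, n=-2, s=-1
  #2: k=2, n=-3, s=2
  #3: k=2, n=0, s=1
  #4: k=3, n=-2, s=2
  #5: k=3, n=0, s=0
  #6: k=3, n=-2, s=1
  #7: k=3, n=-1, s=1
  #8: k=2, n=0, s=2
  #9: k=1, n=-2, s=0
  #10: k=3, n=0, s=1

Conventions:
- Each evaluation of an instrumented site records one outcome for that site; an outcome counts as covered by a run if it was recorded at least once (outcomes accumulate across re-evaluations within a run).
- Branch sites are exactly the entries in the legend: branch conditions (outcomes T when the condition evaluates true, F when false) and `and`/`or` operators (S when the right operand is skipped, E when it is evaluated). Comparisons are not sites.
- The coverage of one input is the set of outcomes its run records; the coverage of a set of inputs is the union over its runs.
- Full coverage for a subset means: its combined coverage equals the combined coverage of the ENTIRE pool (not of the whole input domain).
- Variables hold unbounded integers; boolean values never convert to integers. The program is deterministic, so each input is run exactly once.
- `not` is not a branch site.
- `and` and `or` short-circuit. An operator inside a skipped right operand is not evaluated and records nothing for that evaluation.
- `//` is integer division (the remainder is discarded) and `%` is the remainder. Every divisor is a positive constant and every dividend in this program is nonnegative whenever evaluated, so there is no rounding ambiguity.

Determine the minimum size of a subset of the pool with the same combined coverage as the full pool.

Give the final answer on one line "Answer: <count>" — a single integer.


run #1 (k=5, n=-2, s=-1) runs B1->F, B4->S, B3->T; records B1=F, B3=T, B4=S
run #2 (k=2, n=-3, s=2) runs B1->F, B4->E, B3->F, B5->T; records B1=F, B3=F, B4=E, B5=T
run #3 (k=2, n=0, s=1) runs B1->F, B4->E, B3->T; records B1=F, B3=T, B4=E
run #4 (k=3, n=-2, s=2) runs B1->T, B2->T; records B1=T, B2=T
run #5 (k=3, n=0, s=0) runs B1->T, B2->F; records B1=T, B2=F
run #6 (k=3, n=-2, s=1) runs B1->T, B2->F; records B1=T, B2=F
run #7 (k=3, n=-1, s=1) runs B1->T, B2->F; records B1=T, B2=F
run #8 (k=2, n=0, s=2) runs B1->F, B4->E, B3->F, B5->T; records B1=F, B3=F, B4=E, B5=T
run #9 (k=1, n=-2, s=0) runs B1->F, B4->S, B3->T; records B1=F, B3=T, B4=S
run #10 (k=3, n=0, s=1) runs B1->T, B2->F; records B1=T, B2=F
pool-wide coverage (9 outcomes): B1=T, B1=F, B2=T, B2=F, B3=T, B3=F, B4=S, B4=E, B5=T
every size-1 subset falls short of the 9 outcomes (best: 4/9)
every size-2 subset falls short of the 9 outcomes (best: 6/9)
every size-3 subset falls short of the 9 outcomes (best: 8/9)
at size 4, {1, 2, 4, 5} reaches all 9 outcomes; every lexicographically earlier size-4 subset fails
Answer: 4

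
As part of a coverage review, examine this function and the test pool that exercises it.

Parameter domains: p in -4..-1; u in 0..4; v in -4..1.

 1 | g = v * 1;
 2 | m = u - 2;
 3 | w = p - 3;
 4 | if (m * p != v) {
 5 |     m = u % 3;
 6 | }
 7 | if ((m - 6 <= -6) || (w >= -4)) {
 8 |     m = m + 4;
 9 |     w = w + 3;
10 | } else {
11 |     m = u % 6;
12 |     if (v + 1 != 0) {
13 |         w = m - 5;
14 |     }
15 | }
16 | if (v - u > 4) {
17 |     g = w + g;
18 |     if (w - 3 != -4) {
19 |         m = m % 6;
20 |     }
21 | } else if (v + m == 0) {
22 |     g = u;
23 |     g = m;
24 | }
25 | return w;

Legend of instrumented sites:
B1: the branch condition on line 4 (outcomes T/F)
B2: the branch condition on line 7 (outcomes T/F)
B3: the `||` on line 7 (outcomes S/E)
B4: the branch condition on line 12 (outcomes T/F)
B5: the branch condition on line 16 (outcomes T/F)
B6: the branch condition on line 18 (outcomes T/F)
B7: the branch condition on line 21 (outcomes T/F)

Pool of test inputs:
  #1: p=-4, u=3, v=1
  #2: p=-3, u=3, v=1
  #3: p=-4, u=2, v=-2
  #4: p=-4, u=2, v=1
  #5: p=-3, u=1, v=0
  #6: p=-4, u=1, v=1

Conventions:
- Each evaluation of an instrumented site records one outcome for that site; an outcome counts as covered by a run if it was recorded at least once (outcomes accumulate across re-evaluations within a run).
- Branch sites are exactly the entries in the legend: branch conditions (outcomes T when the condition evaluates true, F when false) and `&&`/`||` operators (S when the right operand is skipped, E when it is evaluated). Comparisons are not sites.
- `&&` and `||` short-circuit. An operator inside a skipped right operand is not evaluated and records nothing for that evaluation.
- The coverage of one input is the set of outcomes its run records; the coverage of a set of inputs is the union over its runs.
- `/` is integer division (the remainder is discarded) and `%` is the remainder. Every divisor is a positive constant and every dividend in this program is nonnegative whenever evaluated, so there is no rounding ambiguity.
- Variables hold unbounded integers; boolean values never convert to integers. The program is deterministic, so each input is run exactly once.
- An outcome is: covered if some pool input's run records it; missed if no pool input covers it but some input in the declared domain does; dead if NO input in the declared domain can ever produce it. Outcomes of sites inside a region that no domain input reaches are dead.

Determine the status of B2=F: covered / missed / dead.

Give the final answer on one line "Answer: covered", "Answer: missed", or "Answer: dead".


B2=F is recorded by pool input(s) 3, 4, 5, 6 -> covered
Answer: covered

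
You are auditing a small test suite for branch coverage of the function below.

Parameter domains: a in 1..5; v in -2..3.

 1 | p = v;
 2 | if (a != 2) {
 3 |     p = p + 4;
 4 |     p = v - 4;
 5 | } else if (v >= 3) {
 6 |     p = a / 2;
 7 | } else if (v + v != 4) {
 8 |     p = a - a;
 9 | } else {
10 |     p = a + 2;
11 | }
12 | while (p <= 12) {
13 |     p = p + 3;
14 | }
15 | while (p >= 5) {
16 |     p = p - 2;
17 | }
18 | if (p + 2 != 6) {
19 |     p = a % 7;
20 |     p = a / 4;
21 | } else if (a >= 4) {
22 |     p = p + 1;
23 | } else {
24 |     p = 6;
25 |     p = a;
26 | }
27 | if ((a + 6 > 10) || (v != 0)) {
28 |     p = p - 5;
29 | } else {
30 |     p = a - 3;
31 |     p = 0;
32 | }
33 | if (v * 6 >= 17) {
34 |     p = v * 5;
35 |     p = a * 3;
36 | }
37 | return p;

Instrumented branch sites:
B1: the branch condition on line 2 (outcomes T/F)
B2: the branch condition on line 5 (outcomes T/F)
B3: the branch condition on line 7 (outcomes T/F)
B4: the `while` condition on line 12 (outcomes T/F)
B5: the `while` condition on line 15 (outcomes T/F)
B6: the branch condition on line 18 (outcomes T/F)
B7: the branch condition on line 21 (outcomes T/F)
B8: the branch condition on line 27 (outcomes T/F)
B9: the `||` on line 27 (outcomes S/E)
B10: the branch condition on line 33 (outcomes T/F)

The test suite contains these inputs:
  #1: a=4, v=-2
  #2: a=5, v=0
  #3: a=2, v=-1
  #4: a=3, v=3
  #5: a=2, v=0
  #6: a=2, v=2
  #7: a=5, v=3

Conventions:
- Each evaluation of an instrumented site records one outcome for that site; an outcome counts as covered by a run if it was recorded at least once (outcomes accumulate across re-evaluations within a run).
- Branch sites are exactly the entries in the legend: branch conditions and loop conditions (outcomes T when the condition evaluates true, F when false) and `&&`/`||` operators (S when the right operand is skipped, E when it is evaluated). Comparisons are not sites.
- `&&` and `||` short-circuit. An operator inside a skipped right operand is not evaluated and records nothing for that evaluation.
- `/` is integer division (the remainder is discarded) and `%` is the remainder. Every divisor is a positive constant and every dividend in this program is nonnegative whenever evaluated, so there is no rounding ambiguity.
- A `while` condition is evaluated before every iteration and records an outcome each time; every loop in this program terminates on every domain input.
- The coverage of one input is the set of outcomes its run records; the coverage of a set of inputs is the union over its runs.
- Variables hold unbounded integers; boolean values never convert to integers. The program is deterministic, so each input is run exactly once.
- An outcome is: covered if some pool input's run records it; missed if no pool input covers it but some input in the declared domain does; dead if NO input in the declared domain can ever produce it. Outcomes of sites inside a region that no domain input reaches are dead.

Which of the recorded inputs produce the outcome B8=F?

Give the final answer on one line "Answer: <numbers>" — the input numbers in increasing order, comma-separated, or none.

input #1 (a=4, v=-2): does not produce B8=F
input #2 (a=5, v=0): does not produce B8=F
input #3 (a=2, v=-1): does not produce B8=F
input #4 (a=3, v=3): does not produce B8=F
input #5 (a=2, v=0): produces B8=F
input #6 (a=2, v=2): does not produce B8=F
input #7 (a=5, v=3): does not produce B8=F

Answer: 5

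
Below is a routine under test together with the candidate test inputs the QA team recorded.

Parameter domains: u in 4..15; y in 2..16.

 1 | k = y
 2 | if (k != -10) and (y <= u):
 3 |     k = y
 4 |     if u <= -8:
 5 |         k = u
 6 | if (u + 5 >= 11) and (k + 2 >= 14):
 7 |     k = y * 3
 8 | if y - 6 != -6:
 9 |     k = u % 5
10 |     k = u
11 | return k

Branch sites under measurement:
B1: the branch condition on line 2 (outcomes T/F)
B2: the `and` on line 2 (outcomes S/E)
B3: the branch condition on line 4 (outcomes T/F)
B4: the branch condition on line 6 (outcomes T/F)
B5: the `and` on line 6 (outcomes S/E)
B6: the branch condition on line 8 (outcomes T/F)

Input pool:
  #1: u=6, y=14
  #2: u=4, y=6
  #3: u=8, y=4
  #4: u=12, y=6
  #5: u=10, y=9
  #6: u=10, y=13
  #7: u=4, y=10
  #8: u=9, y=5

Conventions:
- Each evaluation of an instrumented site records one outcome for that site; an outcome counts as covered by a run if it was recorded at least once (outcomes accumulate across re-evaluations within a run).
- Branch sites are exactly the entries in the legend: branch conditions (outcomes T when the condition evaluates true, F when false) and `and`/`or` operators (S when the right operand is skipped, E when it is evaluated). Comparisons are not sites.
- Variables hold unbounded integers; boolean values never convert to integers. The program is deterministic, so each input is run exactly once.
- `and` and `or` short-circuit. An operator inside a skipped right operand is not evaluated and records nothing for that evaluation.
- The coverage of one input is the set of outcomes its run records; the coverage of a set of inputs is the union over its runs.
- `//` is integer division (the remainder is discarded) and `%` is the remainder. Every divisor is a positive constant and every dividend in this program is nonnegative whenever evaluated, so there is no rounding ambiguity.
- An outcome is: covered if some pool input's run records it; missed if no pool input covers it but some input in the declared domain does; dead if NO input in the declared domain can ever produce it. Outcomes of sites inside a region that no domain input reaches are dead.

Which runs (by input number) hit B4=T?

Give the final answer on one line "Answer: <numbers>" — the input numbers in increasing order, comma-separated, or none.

input #1 (u=6, y=14): covers B4=T
input #2 (u=4, y=6): misses B4=T
input #3 (u=8, y=4): misses B4=T
input #4 (u=12, y=6): misses B4=T
input #5 (u=10, y=9): misses B4=T
input #6 (u=10, y=13): covers B4=T
input #7 (u=4, y=10): misses B4=T
input #8 (u=9, y=5): misses B4=T

Answer: 1, 6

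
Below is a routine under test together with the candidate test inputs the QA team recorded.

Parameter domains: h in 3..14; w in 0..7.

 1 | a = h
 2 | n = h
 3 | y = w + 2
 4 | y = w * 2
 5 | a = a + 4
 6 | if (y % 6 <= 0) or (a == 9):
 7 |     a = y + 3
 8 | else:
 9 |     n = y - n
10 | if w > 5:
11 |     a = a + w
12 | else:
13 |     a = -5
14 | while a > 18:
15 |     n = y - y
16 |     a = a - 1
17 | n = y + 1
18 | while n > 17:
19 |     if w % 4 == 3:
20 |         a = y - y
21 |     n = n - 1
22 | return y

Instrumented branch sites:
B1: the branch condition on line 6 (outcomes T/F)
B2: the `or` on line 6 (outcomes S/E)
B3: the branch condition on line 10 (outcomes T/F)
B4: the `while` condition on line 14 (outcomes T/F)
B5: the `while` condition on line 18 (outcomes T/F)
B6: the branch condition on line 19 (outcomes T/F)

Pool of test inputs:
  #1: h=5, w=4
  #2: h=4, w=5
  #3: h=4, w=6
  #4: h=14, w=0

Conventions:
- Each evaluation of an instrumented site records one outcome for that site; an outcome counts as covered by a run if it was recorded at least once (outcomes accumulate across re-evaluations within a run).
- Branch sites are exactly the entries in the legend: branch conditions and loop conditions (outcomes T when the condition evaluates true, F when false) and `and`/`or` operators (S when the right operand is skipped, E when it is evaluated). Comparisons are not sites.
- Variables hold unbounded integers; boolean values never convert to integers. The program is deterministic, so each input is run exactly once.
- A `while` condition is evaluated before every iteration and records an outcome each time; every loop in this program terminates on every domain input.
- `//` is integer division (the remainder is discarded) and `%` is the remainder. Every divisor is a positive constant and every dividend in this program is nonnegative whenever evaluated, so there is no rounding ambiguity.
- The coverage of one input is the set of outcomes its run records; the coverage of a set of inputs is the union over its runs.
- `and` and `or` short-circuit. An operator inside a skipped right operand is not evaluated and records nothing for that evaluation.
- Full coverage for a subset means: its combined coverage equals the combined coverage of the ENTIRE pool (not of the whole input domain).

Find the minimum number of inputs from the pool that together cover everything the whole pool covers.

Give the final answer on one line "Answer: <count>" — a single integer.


run #1 (h=5, w=4) runs B2->E, B1->T, B3->F, B4->F, B5->F; records B1=T, B2=E, B3=F, B4=F, B5=F
run #2 (h=4, w=5) runs B2->E, B1->F, B3->F, B4->F, B5->F; records B1=F, B2=E, B3=F, B4=F, B5=F
run #3 (h=4, w=6) runs B2->S, B1->T, B3->T, B4->T, B4->T, B4->T, B4->F, B5->F; records B1=T, B2=S, B3=T, B4=T, B4=F, B5=F
run #4 (h=14, w=0) runs B2->S, B1->T, B3->F, B4->F, B5->F; records B1=T, B2=S, B3=F, B4=F, B5=F
union over all inputs: B1=T, B1=F, B2=S, B2=E, B3=T, B3=F, B4=T, B4=F, B5=F (9 outcomes)
every size-1 subset falls short of the 9 outcomes (best: 6/9)
size 2: inputs {2, 3} cover all 9 outcomes, and no lexicographically smaller subset of this size does
Answer: 2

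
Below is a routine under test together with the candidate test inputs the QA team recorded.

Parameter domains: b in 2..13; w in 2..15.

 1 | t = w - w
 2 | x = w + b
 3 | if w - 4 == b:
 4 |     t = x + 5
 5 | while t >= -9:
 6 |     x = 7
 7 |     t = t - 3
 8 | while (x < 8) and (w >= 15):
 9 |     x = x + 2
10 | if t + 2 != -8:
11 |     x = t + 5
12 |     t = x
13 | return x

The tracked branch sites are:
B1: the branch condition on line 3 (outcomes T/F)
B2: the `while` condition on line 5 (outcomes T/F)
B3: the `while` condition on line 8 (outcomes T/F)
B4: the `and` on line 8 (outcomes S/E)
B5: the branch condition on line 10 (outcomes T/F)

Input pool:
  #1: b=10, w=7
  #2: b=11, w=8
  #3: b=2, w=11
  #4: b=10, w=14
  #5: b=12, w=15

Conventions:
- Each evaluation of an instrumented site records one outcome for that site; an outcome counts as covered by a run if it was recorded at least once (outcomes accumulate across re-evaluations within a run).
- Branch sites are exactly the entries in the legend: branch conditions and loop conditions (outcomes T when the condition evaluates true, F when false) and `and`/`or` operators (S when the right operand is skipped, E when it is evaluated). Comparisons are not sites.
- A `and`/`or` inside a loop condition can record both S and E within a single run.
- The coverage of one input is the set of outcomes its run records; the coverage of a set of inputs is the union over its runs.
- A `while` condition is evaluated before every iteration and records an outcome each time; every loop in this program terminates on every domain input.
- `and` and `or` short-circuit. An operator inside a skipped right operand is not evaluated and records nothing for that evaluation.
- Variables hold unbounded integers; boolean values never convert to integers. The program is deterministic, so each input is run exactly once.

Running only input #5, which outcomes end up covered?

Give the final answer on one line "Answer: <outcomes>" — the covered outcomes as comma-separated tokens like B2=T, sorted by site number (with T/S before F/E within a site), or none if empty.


Tracing the run of input #5 (b=12, w=15):
  B1->F, B2->T, B2->T, B2->T, B2->T, B2->F, B4->E, B3->T, B4->S, B3->F
  B5->T
collecting distinct outcomes: B1=F, B2=T, B2=F, B3=T, B3=F, B4=S, B4=E, B5=T
Answer: B1=F, B2=T, B2=F, B3=T, B3=F, B4=S, B4=E, B5=T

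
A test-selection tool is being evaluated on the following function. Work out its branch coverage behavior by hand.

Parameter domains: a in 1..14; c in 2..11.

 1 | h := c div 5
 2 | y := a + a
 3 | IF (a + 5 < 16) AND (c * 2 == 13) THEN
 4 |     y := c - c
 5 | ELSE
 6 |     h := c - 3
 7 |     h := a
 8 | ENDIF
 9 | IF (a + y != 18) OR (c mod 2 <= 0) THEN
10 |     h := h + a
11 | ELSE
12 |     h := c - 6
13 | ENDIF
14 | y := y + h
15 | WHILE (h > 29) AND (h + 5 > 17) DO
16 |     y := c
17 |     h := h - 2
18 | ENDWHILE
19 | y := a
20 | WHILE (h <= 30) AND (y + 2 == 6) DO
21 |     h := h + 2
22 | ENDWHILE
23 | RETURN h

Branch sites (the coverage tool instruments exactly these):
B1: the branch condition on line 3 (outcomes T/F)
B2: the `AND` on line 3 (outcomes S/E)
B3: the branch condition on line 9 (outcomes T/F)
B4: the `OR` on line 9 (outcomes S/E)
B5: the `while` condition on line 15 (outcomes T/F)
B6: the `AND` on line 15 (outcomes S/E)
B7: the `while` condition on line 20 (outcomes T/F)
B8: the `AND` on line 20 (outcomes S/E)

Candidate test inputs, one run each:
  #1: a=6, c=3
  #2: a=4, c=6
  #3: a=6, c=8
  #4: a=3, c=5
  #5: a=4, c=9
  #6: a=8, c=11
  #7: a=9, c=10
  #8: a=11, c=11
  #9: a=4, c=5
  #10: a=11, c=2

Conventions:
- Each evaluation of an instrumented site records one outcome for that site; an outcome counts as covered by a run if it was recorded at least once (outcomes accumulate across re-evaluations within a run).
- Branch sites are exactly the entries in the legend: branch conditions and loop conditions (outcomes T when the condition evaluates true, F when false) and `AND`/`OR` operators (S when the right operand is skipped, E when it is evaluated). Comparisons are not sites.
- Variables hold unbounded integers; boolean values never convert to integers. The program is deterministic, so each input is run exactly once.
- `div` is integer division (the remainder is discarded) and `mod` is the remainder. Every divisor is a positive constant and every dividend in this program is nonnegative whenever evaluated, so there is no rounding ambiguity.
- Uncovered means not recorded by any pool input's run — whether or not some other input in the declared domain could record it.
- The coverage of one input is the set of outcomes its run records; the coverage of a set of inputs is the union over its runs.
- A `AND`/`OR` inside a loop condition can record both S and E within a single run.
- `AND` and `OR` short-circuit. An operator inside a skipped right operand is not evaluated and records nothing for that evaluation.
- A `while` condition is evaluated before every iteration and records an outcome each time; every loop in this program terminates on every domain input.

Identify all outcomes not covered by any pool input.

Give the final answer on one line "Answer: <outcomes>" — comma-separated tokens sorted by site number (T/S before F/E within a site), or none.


test 1 (a=6, c=3) fires B2->E, B1->F, B4->E, B3->F, B6->S, B5->F, B8->E, B7->F; hits B1=F, B2=E, B3=F, B4=E, B5=F, B6=S, B7=F, B8=E
test 2 (a=4, c=6) fires B2->E, B1->F, B4->S, B3->T, B6->S, B5->F, B8->E, B7->T, B8->E, B7->T, B8->E, B7->T, B8->E, B7->T, ...; hits B1=F, B2=E, B3=T, B4=S, B5=F, B6=S, B7=T, B7=F, B8=S, B8=E
test 3 (a=6, c=8) fires B2->E, B1->F, B4->E, B3->T, B6->S, B5->F, B8->E, B7->F; hits B1=F, B2=E, B3=T, B4=E, B5=F, B6=S, B7=F, B8=E
test 4 (a=3, c=5) fires B2->E, B1->F, B4->S, B3->T, B6->S, B5->F, B8->E, B7->F; hits B1=F, B2=E, B3=T, B4=S, B5=F, B6=S, B7=F, B8=E
test 5 (a=4, c=9) fires B2->E, B1->F, B4->S, B3->T, B6->S, B5->F, B8->E, B7->T, B8->E, B7->T, B8->E, B7->T, B8->E, B7->T, ...; hits B1=F, B2=E, B3=T, B4=S, B5=F, B6=S, B7=T, B7=F, B8=S, B8=E
test 6 (a=8, c=11) fires B2->E, B1->F, B4->S, B3->T, B6->S, B5->F, B8->E, B7->F; hits B1=F, B2=E, B3=T, B4=S, B5=F, B6=S, B7=F, B8=E
test 7 (a=9, c=10) fires B2->E, B1->F, B4->S, B3->T, B6->S, B5->F, B8->E, B7->F; hits B1=F, B2=E, B3=T, B4=S, B5=F, B6=S, B7=F, B8=E
test 8 (a=11, c=11) fires B2->S, B1->F, B4->S, B3->T, B6->S, B5->F, B8->E, B7->F; hits B1=F, B2=S, B3=T, B4=S, B5=F, B6=S, B7=F, B8=E
test 9 (a=4, c=5) fires B2->E, B1->F, B4->S, B3->T, B6->S, B5->F, B8->E, B7->T, B8->E, B7->T, B8->E, B7->T, B8->E, B7->T, ...; hits B1=F, B2=E, B3=T, B4=S, B5=F, B6=S, B7=T, B7=F, B8=S, B8=E
test 10 (a=11, c=2) fires B2->S, B1->F, B4->S, B3->T, B6->S, B5->F, B8->E, B7->F; hits B1=F, B2=S, B3=T, B4=S, B5=F, B6=S, B7=F, B8=E
union over the pool: B1=F, B2=S, B2=E, B3=T, B3=F, B4=S, B4=E, B5=F, B6=S, B7=T, B7=F, B8=S, B8=E
uncovered (3 of 16): B1=T, B5=T, B6=E
Answer: B1=T, B5=T, B6=E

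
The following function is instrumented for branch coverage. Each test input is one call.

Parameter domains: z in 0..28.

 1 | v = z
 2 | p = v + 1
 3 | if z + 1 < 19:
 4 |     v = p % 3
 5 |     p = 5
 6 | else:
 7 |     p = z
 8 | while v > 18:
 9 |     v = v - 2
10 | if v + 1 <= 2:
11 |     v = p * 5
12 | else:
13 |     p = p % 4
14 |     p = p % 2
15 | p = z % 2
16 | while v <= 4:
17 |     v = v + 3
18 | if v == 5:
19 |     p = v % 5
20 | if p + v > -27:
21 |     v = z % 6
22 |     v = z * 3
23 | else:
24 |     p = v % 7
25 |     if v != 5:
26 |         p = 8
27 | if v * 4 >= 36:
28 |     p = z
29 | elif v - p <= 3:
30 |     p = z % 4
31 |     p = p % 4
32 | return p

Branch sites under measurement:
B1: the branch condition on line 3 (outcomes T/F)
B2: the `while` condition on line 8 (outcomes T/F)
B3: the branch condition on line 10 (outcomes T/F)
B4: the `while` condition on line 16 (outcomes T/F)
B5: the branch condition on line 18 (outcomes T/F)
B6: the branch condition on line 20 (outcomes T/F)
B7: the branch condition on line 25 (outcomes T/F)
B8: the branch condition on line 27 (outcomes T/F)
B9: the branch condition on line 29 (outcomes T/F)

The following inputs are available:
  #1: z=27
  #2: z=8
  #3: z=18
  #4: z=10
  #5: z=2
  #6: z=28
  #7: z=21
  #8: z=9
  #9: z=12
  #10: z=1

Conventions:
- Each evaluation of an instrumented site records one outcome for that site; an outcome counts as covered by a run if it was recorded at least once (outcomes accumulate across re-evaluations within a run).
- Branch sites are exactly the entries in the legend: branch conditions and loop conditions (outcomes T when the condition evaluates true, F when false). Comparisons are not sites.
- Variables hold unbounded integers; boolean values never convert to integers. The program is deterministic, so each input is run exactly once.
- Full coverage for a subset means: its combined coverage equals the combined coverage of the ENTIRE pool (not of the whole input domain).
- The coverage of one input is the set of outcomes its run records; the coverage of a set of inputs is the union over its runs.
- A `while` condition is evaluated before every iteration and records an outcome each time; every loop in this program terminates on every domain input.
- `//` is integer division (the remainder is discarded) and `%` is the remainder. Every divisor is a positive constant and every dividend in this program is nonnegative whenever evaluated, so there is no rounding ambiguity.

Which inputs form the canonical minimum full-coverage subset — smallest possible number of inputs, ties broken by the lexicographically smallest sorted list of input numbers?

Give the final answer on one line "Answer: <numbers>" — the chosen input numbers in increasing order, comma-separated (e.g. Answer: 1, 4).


run #1 (z=27) runs B1->F, B2->T, B2->T, B2->T, B2->T, B2->T, B2->F, B3->F, B4->F, B5->F, B6->T, B8->T; records B1=F, B2=T, B2=F, B3=F, B4=F, B5=F, B6=T, B8=T
run #2 (z=8) runs B1->T, B2->F, B3->T, B4->F, B5->F, B6->T, B8->T; records B1=T, B2=F, B3=T, B4=F, B5=F, B6=T, B8=T
run #3 (z=18) runs B1->F, B2->F, B3->F, B4->F, B5->F, B6->T, B8->T; records B1=F, B2=F, B3=F, B4=F, B5=F, B6=T, B8=T
run #4 (z=10) runs B1->T, B2->F, B3->F, B4->T, B4->F, B5->T, B6->T, B8->T; records B1=T, B2=F, B3=F, B4=T, B4=F, B5=T, B6=T, B8=T
run #5 (z=2) runs B1->T, B2->F, B3->T, B4->F, B5->F, B6->T, B8->F, B9->F; records B1=T, B2=F, B3=T, B4=F, B5=F, B6=T, B8=F, B9=F
run #6 (z=28) runs B1->F, B2->T, B2->T, B2->T, B2->T, B2->T, B2->F, B3->F, B4->F, B5->F, B6->T, B8->T; records B1=F, B2=T, B2=F, B3=F, B4=F, B5=F, B6=T, B8=T
run #7 (z=21) runs B1->F, B2->T, B2->T, B2->F, B3->F, B4->F, B5->F, B6->T, B8->T; records B1=F, B2=T, B2=F, B3=F, B4=F, B5=F, B6=T, B8=T
run #8 (z=9) runs B1->T, B2->F, B3->T, B4->F, B5->F, B6->T, B8->T; records B1=T, B2=F, B3=T, B4=F, B5=F, B6=T, B8=T
run #9 (z=12) runs B1->T, B2->F, B3->T, B4->F, B5->F, B6->T, B8->T; records B1=T, B2=F, B3=T, B4=F, B5=F, B6=T, B8=T
run #10 (z=1) runs B1->T, B2->F, B3->F, B4->T, B4->F, B5->T, B6->T, B8->F, B9->T; records B1=T, B2=F, B3=F, B4=T, B4=F, B5=T, B6=T, B8=F, B9=T
the full pool covers 15 outcomes: B1=T, B1=F, B2=T, B2=F, B3=T, B3=F, B4=T, B4=F, B5=T, B5=F, B6=T, B8=T, B8=F, B9=T, B9=F
every size-1 subset falls short of the 15 outcomes (best: 9/15)
every size-2 subset falls short of the 15 outcomes (best: 13/15)
inputs {1, 5, 10} (size 3) cover everything; no size-3 subset with a lexicographically smaller index list covers all 15
Answer: 1, 5, 10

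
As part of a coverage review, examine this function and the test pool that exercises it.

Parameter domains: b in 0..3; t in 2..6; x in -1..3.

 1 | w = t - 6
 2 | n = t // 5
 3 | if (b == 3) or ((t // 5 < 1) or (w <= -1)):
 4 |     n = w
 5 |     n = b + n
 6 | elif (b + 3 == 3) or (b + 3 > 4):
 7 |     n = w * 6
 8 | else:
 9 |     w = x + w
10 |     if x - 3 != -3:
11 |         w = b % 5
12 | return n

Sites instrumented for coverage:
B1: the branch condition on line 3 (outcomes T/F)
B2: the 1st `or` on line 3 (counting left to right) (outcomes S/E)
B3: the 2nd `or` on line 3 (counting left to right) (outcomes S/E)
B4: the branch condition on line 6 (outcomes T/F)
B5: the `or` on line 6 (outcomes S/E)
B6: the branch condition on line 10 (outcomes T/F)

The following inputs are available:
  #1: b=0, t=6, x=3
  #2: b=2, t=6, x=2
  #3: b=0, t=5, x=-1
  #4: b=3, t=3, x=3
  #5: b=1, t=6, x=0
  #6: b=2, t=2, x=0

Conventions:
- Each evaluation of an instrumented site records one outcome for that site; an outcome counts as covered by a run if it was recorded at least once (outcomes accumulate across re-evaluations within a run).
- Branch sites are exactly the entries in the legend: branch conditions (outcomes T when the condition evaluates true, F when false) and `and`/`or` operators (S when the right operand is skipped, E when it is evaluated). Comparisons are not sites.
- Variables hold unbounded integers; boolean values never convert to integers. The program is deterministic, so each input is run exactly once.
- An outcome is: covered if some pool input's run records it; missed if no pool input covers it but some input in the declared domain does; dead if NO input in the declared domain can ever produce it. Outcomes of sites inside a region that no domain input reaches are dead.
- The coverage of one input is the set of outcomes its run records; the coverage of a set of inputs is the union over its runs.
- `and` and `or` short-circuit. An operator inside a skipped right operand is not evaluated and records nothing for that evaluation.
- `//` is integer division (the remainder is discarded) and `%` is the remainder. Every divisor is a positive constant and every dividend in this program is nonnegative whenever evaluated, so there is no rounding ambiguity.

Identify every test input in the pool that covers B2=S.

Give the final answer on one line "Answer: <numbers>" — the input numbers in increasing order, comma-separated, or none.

input #1 (b=0, t=6, x=3): does not record B2=S
input #2 (b=2, t=6, x=2): does not record B2=S
input #3 (b=0, t=5, x=-1): does not record B2=S
input #4 (b=3, t=3, x=3): records B2=S
input #5 (b=1, t=6, x=0): does not record B2=S
input #6 (b=2, t=2, x=0): does not record B2=S

Answer: 4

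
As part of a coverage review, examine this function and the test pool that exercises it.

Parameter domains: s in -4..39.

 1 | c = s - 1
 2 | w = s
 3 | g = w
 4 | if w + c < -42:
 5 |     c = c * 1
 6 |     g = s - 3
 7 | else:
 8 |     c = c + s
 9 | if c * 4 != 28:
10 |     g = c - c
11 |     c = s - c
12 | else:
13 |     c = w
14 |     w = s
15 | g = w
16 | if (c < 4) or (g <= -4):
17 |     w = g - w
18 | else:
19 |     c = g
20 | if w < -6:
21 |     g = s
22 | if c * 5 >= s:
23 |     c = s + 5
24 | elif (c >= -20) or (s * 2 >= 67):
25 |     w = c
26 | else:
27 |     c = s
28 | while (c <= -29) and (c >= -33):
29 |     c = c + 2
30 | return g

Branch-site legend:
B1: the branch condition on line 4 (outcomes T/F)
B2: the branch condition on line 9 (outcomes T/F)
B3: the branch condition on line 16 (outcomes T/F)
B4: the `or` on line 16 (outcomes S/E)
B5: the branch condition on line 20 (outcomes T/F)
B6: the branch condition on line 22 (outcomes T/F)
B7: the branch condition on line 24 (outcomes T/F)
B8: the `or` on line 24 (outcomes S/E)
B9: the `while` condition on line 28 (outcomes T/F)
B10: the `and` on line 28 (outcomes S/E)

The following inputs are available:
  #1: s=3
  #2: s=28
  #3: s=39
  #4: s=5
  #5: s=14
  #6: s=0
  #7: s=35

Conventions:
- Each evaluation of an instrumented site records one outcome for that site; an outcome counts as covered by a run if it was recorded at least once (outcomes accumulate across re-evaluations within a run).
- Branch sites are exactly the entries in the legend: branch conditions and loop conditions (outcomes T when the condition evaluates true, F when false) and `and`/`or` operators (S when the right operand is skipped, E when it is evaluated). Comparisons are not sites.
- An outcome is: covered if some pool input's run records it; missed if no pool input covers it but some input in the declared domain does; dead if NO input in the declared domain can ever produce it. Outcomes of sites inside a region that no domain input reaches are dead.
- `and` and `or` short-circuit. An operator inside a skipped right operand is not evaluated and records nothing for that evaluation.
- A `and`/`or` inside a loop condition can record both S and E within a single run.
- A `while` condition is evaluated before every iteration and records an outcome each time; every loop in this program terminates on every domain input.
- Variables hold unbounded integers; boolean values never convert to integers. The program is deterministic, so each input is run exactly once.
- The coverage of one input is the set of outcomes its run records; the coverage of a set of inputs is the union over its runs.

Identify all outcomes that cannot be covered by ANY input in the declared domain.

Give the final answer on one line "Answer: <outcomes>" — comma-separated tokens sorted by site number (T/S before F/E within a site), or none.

running all 44 domain inputs and tallying outcomes:
  B1=T: zero occurrences over every domain input -> dead
  B5=T: zero occurrences over every domain input -> dead
  reachable outcomes have witnesses, e.g. B1=F (e.g. s=-4), B2=T (e.g. s=-4), B2=F (e.g. s=4), B3=T (e.g. s=-4)

Answer: B1=T, B5=T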